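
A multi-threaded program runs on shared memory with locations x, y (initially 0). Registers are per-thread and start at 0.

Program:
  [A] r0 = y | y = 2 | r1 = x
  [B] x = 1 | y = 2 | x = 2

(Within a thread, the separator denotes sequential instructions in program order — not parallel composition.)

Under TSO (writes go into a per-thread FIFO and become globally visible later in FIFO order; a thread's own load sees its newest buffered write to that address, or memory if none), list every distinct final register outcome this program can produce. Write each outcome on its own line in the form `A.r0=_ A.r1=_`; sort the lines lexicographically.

A.r0=0 A.r1=0
A.r0=0 A.r1=1
A.r0=0 A.r1=2
A.r0=2 A.r1=1
A.r0=2 A.r1=2

outcome vector order: (A.r0,A.r1)
|TSO outcomes| = 5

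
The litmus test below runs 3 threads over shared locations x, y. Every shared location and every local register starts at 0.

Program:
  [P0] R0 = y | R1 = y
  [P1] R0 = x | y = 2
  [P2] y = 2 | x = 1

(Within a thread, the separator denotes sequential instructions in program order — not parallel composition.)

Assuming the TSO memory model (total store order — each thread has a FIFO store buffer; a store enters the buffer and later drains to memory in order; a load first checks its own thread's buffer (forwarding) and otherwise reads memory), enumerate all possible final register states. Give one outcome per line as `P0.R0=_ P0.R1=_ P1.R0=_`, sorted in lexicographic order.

outcome vector order: (P0.R0,P0.R1,P1.R0)
|TSO outcomes| = 6

P0.R0=0 P0.R1=0 P1.R0=0
P0.R0=0 P0.R1=0 P1.R0=1
P0.R0=0 P0.R1=2 P1.R0=0
P0.R0=0 P0.R1=2 P1.R0=1
P0.R0=2 P0.R1=2 P1.R0=0
P0.R0=2 P0.R1=2 P1.R0=1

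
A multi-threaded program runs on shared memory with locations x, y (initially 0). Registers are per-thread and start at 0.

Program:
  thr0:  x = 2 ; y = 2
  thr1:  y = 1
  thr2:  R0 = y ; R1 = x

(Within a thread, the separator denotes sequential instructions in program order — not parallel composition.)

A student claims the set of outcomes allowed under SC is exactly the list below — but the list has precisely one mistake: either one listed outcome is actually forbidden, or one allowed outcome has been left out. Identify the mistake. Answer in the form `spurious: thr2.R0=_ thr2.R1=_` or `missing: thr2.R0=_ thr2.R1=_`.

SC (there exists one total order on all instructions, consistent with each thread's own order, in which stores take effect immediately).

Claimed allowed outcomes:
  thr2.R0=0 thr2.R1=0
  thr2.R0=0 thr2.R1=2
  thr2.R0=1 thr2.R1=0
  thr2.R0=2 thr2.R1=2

missing: thr2.R0=1 thr2.R1=2

outcome vector order: (thr2.R0,thr2.R1)
under SC → 0/0, 0/2, 1/0, 1/2, 2/2
SC∖claimed = {1/2}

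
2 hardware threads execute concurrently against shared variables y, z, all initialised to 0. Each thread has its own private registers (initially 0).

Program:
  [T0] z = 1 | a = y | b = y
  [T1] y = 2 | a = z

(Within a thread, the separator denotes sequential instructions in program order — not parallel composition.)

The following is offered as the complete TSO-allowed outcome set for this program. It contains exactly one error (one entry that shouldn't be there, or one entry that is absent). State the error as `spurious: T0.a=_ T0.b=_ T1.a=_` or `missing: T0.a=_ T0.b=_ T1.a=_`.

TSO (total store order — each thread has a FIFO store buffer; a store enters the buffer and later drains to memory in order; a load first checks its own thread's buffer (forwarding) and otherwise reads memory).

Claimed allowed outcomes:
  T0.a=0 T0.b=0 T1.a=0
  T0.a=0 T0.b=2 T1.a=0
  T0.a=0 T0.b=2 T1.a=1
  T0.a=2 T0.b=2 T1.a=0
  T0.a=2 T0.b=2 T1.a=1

missing: T0.a=0 T0.b=0 T1.a=1

outcome vector order: (T0.a,T0.b,T1.a)
under TSO → <0 0 0>, <0 0 1>, <0 2 0>, <0 2 1>, <2 2 0>, <2 2 1>
TSO∖claimed = {<0 0 1>}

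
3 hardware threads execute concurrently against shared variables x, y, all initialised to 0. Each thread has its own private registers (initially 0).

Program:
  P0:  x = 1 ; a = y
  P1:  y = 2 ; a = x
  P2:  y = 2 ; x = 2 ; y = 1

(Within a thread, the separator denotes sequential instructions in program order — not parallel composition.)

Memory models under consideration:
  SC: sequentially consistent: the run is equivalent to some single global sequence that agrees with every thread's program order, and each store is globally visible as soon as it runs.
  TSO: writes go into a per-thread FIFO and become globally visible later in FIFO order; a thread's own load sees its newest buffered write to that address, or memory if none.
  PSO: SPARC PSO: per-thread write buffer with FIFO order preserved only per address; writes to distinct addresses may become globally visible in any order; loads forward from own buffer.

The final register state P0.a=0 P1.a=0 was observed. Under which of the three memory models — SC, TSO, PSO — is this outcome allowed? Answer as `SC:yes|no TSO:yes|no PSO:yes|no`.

outcome vector order: (P0.a,P1.a)
SC: 8 outcomes — {0/1; 0/2; 1/0; 1/1; 1/2; 2/0; 2/1; 2/2}
TSO: 9 outcomes — {0/0; 0/1; 0/2; 1/0; 1/1; 1/2; 2/0; 2/1; 2/2}
PSO: 9 outcomes — {0/0; 0/1; 0/2; 1/0; 1/1; 1/2; 2/0; 2/1; 2/2}
target 0/0 ∈ {TSO,PSO}

SC:no TSO:yes PSO:yes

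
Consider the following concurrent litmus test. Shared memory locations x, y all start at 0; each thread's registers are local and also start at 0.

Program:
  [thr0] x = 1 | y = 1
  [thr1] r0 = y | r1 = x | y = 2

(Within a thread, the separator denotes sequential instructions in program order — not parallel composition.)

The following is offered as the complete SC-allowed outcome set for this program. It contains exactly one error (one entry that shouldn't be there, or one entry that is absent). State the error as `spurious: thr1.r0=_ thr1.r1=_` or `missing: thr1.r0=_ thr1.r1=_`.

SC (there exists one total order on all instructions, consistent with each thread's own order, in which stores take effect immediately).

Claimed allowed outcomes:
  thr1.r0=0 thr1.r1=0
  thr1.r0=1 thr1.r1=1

outcome vector order: (thr1.r0,thr1.r1)
SC: 3 outcomes — {(0,0) (0,1) (1,1)}
SC∖claimed = {(0,1)}

missing: thr1.r0=0 thr1.r1=1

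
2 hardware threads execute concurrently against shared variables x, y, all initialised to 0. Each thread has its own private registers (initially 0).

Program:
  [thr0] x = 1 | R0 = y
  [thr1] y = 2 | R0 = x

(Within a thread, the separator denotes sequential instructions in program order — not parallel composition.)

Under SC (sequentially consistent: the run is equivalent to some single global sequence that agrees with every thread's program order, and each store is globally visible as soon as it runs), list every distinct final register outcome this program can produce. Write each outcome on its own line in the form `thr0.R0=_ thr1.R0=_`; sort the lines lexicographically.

outcome vector order: (thr0.R0,thr1.R0)
|SC outcomes| = 3

thr0.R0=0 thr1.R0=1
thr0.R0=2 thr1.R0=0
thr0.R0=2 thr1.R0=1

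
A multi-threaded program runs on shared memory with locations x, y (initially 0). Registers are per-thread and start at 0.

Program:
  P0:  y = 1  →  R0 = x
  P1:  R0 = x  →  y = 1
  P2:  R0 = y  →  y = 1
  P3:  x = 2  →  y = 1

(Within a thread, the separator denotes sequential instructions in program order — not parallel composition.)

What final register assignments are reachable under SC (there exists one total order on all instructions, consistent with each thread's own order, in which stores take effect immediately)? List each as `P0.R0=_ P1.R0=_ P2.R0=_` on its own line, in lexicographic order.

outcome vector order: (P0.R0,P1.R0,P2.R0)
|SC outcomes| = 8

P0.R0=0 P1.R0=0 P2.R0=0
P0.R0=0 P1.R0=0 P2.R0=1
P0.R0=0 P1.R0=2 P2.R0=0
P0.R0=0 P1.R0=2 P2.R0=1
P0.R0=2 P1.R0=0 P2.R0=0
P0.R0=2 P1.R0=0 P2.R0=1
P0.R0=2 P1.R0=2 P2.R0=0
P0.R0=2 P1.R0=2 P2.R0=1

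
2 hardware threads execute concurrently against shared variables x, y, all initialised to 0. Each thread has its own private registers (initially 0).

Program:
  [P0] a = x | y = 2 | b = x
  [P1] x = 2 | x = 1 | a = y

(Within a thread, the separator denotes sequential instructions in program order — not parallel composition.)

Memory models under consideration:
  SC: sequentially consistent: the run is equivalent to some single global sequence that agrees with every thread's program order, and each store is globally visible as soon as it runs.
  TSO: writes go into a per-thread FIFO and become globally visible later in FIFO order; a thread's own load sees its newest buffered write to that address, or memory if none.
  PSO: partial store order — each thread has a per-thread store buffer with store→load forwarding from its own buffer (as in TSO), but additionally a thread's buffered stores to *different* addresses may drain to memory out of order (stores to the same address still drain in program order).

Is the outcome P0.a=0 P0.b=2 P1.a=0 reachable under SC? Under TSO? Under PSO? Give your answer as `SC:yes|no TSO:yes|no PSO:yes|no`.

outcome vector order: (P0.a,P0.b,P1.a)
SC (9): 0/0/2; 0/1/0; 0/1/2; 0/2/2; 1/1/0; 1/1/2; 2/1/0; 2/1/2; 2/2/2
TSO (12): 0/0/0; 0/0/2; 0/1/0; 0/1/2; 0/2/0; 0/2/2; 1/1/0; 1/1/2; 2/1/0; 2/1/2; 2/2/0; 2/2/2
PSO (12): 0/0/0; 0/0/2; 0/1/0; 0/1/2; 0/2/0; 0/2/2; 1/1/0; 1/1/2; 2/1/0; 2/1/2; 2/2/0; 2/2/2
target 0/2/0 ∈ {TSO,PSO}

SC:no TSO:yes PSO:yes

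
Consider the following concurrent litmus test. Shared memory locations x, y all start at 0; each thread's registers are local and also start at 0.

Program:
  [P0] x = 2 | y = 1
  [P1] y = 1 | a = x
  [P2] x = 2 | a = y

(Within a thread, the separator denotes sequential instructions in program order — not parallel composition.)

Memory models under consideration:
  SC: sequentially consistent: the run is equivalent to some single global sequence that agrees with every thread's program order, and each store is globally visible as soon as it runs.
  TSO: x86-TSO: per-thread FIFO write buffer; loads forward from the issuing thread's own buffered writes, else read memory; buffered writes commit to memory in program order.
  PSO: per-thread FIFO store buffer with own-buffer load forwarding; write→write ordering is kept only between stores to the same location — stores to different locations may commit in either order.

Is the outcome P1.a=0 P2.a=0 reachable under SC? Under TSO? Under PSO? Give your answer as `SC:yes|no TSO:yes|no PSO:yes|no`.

outcome vector order: (P1.a,P2.a)
under SC → 0/1; 2/0; 2/1
under TSO → 0/0; 0/1; 2/0; 2/1
under PSO → 0/0; 0/1; 2/0; 2/1
target 0/0 ∈ {TSO,PSO}

SC:no TSO:yes PSO:yes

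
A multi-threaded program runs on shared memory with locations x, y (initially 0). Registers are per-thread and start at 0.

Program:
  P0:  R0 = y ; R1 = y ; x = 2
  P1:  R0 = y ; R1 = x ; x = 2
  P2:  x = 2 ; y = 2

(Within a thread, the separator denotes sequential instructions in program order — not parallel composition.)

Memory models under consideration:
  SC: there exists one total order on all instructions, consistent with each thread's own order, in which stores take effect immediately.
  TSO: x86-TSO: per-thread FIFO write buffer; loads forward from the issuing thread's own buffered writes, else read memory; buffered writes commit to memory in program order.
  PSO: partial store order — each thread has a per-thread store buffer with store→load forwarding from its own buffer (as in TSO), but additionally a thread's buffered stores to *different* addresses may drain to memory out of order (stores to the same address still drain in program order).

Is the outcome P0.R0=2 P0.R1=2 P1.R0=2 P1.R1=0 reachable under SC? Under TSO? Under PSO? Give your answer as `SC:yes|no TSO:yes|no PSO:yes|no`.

outcome vector order: (P0.R0,P0.R1,P1.R0,P1.R1)
[SC] allowed = {0/0/0/0; 0/0/0/2; 0/0/2/2; 0/2/0/0; 0/2/0/2; 0/2/2/2; 2/2/0/0; 2/2/0/2; 2/2/2/2}
[TSO] allowed = {0/0/0/0; 0/0/0/2; 0/0/2/2; 0/2/0/0; 0/2/0/2; 0/2/2/2; 2/2/0/0; 2/2/0/2; 2/2/2/2}
[PSO] allowed = {0/0/0/0; 0/0/0/2; 0/0/2/0; 0/0/2/2; 0/2/0/0; 0/2/0/2; 0/2/2/0; 0/2/2/2; 2/2/0/0; 2/2/0/2; 2/2/2/0; 2/2/2/2}
target 2/2/2/0 ∈ {PSO}

SC:no TSO:no PSO:yes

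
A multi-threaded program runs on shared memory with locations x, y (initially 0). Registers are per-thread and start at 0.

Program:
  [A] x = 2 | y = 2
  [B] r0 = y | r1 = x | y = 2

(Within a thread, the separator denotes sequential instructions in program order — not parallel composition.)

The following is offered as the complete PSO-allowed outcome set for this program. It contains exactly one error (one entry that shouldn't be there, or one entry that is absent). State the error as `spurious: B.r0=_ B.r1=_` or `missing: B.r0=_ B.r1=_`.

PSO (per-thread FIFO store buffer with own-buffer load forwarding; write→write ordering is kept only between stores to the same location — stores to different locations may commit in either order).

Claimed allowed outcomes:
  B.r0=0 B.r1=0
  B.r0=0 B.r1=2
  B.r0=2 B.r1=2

outcome vector order: (B.r0,B.r1)
PSO (4): 0/0; 0/2; 2/0; 2/2
PSO∖claimed = {2/0}

missing: B.r0=2 B.r1=0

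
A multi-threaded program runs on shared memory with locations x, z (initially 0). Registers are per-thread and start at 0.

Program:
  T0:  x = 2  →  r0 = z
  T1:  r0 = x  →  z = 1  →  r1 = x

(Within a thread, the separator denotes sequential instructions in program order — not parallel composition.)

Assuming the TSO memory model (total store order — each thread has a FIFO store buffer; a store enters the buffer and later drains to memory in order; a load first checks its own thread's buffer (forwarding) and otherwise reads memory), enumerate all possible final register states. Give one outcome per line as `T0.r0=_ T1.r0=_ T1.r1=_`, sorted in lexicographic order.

T0.r0=0 T1.r0=0 T1.r1=0
T0.r0=0 T1.r0=0 T1.r1=2
T0.r0=0 T1.r0=2 T1.r1=2
T0.r0=1 T1.r0=0 T1.r1=0
T0.r0=1 T1.r0=0 T1.r1=2
T0.r0=1 T1.r0=2 T1.r1=2

outcome vector order: (T0.r0,T1.r0,T1.r1)
|TSO outcomes| = 6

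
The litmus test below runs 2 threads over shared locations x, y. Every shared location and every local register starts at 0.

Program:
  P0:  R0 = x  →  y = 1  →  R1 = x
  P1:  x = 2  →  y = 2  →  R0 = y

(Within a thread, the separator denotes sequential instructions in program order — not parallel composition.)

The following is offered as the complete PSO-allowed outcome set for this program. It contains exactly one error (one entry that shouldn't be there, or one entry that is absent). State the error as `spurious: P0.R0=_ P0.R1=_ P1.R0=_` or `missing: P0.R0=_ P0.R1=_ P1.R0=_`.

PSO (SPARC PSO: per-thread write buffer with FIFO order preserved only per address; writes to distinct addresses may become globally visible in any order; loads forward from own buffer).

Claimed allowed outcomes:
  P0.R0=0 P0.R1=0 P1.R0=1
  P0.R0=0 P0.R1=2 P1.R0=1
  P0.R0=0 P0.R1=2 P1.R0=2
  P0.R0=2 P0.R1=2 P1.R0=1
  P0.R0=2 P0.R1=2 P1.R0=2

outcome vector order: (P0.R0,P0.R1,P1.R0)
under PSO → 0/0/1, 0/0/2, 0/2/1, 0/2/2, 2/2/1, 2/2/2
PSO∖claimed = {0/0/2}

missing: P0.R0=0 P0.R1=0 P1.R0=2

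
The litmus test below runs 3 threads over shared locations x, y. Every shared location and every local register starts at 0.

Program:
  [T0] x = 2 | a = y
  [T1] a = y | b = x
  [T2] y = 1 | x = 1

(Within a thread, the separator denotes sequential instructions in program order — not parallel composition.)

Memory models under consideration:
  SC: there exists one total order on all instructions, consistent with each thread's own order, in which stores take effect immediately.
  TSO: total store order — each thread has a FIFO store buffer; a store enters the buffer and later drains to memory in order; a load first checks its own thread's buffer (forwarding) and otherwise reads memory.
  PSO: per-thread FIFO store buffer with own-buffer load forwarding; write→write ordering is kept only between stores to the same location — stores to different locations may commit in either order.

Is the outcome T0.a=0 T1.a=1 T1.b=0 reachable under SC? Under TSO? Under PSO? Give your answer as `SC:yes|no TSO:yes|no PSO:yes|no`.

SC:no TSO:yes PSO:yes

outcome vector order: (T0.a,T1.a,T1.b)
SC: 11 outcomes — {000; 001; 002; 011; 012; 100; 101; 102; 110; 111; 112}
TSO: 12 outcomes — {000; 001; 002; 010; 011; 012; 100; 101; 102; 110; 111; 112}
PSO: 12 outcomes — {000; 001; 002; 010; 011; 012; 100; 101; 102; 110; 111; 112}
target 010 ∈ {TSO,PSO}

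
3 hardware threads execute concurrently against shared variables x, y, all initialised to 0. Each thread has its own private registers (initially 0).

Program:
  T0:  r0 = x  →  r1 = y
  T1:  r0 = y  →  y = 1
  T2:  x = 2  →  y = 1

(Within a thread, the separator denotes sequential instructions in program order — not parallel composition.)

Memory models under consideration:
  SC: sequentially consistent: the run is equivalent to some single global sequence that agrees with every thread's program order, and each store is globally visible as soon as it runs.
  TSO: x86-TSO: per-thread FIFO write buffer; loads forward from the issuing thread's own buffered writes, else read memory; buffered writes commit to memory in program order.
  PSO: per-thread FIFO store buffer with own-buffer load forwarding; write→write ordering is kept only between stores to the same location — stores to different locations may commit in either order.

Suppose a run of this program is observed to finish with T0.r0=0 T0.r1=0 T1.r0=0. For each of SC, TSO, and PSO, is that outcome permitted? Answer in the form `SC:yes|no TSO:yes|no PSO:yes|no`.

outcome vector order: (T0.r0,T0.r1,T1.r0)
SC (8): 0/0/0; 0/0/1; 0/1/0; 0/1/1; 2/0/0; 2/0/1; 2/1/0; 2/1/1
TSO (8): 0/0/0; 0/0/1; 0/1/0; 0/1/1; 2/0/0; 2/0/1; 2/1/0; 2/1/1
PSO (8): 0/0/0; 0/0/1; 0/1/0; 0/1/1; 2/0/0; 2/0/1; 2/1/0; 2/1/1
target 0/0/0 ∈ {SC,TSO,PSO}

SC:yes TSO:yes PSO:yes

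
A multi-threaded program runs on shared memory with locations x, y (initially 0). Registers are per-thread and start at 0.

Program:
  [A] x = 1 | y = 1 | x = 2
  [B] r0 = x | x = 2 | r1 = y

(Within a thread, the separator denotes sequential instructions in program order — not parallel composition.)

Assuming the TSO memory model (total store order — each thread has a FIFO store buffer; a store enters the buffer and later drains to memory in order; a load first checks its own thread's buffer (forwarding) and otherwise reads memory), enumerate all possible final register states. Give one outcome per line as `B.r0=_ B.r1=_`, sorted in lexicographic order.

outcome vector order: (B.r0,B.r1)
|TSO outcomes| = 5

B.r0=0 B.r1=0
B.r0=0 B.r1=1
B.r0=1 B.r1=0
B.r0=1 B.r1=1
B.r0=2 B.r1=1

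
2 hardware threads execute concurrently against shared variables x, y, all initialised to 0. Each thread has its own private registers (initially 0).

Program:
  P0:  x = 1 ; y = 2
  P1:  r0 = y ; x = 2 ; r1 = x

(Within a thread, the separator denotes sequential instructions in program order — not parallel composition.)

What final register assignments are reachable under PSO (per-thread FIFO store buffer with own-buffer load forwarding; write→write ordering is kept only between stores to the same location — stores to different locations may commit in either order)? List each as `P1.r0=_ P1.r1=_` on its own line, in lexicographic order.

outcome vector order: (P1.r0,P1.r1)
|PSO outcomes| = 4

P1.r0=0 P1.r1=1
P1.r0=0 P1.r1=2
P1.r0=2 P1.r1=1
P1.r0=2 P1.r1=2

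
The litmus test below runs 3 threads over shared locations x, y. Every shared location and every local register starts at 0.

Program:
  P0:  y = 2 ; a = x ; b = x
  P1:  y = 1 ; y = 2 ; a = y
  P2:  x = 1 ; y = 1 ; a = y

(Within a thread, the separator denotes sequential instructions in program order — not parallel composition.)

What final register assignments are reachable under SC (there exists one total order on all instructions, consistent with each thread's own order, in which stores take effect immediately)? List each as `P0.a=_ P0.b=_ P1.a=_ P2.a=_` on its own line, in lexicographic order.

outcome vector order: (P0.a,P0.b,P1.a,P2.a)
|SC outcomes| = 10

P0.a=0 P0.b=0 P1.a=1 P2.a=1
P0.a=0 P0.b=0 P1.a=2 P2.a=1
P0.a=0 P0.b=0 P1.a=2 P2.a=2
P0.a=0 P0.b=1 P1.a=1 P2.a=1
P0.a=0 P0.b=1 P1.a=2 P2.a=1
P0.a=0 P0.b=1 P1.a=2 P2.a=2
P0.a=1 P0.b=1 P1.a=1 P2.a=1
P0.a=1 P0.b=1 P1.a=1 P2.a=2
P0.a=1 P0.b=1 P1.a=2 P2.a=1
P0.a=1 P0.b=1 P1.a=2 P2.a=2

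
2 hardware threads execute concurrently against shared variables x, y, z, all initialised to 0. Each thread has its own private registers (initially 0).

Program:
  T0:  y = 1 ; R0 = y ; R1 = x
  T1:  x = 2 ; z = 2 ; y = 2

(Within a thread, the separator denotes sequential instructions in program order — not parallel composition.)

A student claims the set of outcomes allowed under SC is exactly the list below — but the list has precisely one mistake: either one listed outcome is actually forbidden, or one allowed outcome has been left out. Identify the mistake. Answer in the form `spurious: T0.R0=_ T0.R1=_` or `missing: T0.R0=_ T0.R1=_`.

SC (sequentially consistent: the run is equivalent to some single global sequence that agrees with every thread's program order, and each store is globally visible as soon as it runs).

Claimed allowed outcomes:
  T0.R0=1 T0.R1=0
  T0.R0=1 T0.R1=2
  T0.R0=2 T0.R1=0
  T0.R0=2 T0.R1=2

outcome vector order: (T0.R0,T0.R1)
under SC → <1 0>, <1 2>, <2 2>
claimed∖SC = {<2 0>}

spurious: T0.R0=2 T0.R1=0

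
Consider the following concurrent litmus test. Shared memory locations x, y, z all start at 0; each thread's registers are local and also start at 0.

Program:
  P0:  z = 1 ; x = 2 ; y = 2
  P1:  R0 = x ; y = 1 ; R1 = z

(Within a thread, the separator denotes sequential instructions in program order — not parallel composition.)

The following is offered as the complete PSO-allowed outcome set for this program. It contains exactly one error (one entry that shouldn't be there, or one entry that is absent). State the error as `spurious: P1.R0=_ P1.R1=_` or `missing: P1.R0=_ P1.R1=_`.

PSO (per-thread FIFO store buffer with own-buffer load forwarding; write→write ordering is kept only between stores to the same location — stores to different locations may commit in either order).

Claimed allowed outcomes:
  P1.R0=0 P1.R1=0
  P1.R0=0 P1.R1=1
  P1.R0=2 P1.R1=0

outcome vector order: (P1.R0,P1.R1)
PSO (4): (0,0), (0,1), (2,0), (2,1)
PSO∖claimed = {(2,1)}

missing: P1.R0=2 P1.R1=1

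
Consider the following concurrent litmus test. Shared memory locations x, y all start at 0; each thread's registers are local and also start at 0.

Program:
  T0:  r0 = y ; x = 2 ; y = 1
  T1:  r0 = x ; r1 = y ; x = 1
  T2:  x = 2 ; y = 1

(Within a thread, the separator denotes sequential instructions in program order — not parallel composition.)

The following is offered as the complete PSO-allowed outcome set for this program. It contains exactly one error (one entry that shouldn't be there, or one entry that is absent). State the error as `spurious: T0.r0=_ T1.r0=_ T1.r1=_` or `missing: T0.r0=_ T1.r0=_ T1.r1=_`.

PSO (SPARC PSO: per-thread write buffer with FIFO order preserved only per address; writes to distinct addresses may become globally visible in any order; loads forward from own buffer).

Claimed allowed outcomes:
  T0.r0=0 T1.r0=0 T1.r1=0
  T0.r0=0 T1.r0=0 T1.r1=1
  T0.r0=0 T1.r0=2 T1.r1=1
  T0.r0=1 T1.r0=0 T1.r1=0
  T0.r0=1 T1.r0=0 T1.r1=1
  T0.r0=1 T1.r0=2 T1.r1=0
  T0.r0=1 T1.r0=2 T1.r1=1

missing: T0.r0=0 T1.r0=2 T1.r1=0

outcome vector order: (T0.r0,T1.r0,T1.r1)
[PSO] allowed = {(0,0,0), (0,0,1), (0,2,0), (0,2,1), (1,0,0), (1,0,1), (1,2,0), (1,2,1)}
PSO∖claimed = {(0,2,0)}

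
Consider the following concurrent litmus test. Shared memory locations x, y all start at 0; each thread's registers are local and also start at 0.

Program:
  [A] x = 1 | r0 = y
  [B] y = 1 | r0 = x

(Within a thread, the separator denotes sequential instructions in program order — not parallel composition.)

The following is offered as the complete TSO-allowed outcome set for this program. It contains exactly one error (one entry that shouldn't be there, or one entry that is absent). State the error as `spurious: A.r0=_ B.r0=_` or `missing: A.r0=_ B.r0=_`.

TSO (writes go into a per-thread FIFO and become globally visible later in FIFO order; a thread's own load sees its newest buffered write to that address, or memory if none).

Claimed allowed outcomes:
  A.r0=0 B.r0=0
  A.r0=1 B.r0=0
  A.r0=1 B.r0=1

missing: A.r0=0 B.r0=1

outcome vector order: (A.r0,B.r0)
under TSO → <0 0> <0 1> <1 0> <1 1>
TSO∖claimed = {<0 1>}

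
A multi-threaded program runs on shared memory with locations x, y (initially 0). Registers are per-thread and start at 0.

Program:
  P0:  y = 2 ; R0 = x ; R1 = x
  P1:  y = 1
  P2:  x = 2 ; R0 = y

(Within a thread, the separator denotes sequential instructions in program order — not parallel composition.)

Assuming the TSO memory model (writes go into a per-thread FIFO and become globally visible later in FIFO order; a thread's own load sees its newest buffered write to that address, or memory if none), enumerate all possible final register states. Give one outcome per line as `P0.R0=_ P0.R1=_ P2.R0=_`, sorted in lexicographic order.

outcome vector order: (P0.R0,P0.R1,P2.R0)
|TSO outcomes| = 9

P0.R0=0 P0.R1=0 P2.R0=0
P0.R0=0 P0.R1=0 P2.R0=1
P0.R0=0 P0.R1=0 P2.R0=2
P0.R0=0 P0.R1=2 P2.R0=0
P0.R0=0 P0.R1=2 P2.R0=1
P0.R0=0 P0.R1=2 P2.R0=2
P0.R0=2 P0.R1=2 P2.R0=0
P0.R0=2 P0.R1=2 P2.R0=1
P0.R0=2 P0.R1=2 P2.R0=2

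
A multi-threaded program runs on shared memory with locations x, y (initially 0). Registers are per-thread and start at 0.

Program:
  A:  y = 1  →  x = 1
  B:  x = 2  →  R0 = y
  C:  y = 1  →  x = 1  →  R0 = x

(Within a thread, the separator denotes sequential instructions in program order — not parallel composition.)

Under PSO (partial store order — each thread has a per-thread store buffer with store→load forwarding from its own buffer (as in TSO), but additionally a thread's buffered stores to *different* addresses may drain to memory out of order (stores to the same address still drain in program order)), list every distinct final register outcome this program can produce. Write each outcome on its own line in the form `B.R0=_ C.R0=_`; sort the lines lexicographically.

B.R0=0 C.R0=1
B.R0=0 C.R0=2
B.R0=1 C.R0=1
B.R0=1 C.R0=2

outcome vector order: (B.R0,C.R0)
|PSO outcomes| = 4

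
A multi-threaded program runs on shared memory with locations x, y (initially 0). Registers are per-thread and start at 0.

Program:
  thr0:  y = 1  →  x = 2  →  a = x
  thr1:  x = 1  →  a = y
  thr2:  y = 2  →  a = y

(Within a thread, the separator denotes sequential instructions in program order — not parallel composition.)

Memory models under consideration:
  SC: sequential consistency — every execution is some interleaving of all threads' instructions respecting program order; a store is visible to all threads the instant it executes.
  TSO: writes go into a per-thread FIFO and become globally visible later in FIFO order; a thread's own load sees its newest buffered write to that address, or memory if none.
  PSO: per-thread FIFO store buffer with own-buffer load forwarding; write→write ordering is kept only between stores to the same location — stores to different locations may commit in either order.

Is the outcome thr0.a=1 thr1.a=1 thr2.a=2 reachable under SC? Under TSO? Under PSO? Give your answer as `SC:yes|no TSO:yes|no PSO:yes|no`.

outcome vector order: (thr0.a,thr1.a,thr2.a)
[SC] allowed = {<1 1 1>, <1 1 2>, <1 2 2>, <2 0 1>, <2 0 2>, <2 1 1>, <2 1 2>, <2 2 1>, <2 2 2>}
[TSO] allowed = {<1 0 1>, <1 0 2>, <1 1 1>, <1 1 2>, <1 2 1>, <1 2 2>, <2 0 1>, <2 0 2>, <2 1 1>, <2 1 2>, <2 2 1>, <2 2 2>}
[PSO] allowed = {<1 0 1>, <1 0 2>, <1 1 1>, <1 1 2>, <1 2 1>, <1 2 2>, <2 0 1>, <2 0 2>, <2 1 1>, <2 1 2>, <2 2 1>, <2 2 2>}
target <1 1 2> ∈ {SC,TSO,PSO}

SC:yes TSO:yes PSO:yes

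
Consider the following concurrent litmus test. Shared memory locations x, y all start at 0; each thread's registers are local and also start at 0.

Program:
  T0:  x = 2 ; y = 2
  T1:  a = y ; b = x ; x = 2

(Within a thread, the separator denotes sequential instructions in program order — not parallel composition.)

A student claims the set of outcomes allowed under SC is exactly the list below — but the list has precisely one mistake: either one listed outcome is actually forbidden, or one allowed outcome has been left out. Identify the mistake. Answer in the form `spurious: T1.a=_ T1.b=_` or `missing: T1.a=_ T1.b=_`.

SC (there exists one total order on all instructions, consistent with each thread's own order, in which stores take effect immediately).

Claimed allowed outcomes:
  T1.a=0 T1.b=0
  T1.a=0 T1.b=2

outcome vector order: (T1.a,T1.b)
SC (3): <0 0>, <0 2>, <2 2>
SC∖claimed = {<2 2>}

missing: T1.a=2 T1.b=2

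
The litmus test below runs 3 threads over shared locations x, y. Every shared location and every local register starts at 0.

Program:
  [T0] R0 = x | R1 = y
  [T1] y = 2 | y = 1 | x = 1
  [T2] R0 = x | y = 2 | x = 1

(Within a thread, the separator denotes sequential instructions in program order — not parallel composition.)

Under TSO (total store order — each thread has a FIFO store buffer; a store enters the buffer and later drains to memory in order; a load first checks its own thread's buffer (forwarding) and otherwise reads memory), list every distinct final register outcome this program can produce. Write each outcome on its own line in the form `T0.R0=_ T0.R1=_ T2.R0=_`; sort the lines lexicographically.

outcome vector order: (T0.R0,T0.R1,T2.R0)
|TSO outcomes| = 10

T0.R0=0 T0.R1=0 T2.R0=0
T0.R0=0 T0.R1=0 T2.R0=1
T0.R0=0 T0.R1=1 T2.R0=0
T0.R0=0 T0.R1=1 T2.R0=1
T0.R0=0 T0.R1=2 T2.R0=0
T0.R0=0 T0.R1=2 T2.R0=1
T0.R0=1 T0.R1=1 T2.R0=0
T0.R0=1 T0.R1=1 T2.R0=1
T0.R0=1 T0.R1=2 T2.R0=0
T0.R0=1 T0.R1=2 T2.R0=1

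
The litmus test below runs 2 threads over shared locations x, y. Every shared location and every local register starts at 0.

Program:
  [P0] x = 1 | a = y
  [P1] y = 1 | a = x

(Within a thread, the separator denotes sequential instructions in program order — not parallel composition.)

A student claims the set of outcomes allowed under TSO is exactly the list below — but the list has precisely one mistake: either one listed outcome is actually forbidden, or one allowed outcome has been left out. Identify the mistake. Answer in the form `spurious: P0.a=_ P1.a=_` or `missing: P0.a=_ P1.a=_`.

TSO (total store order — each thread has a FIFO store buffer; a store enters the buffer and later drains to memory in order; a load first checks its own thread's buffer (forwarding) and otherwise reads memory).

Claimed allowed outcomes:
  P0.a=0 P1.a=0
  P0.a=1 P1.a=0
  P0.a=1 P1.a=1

outcome vector order: (P0.a,P1.a)
TSO (4): 0/0, 0/1, 1/0, 1/1
TSO∖claimed = {0/1}

missing: P0.a=0 P1.a=1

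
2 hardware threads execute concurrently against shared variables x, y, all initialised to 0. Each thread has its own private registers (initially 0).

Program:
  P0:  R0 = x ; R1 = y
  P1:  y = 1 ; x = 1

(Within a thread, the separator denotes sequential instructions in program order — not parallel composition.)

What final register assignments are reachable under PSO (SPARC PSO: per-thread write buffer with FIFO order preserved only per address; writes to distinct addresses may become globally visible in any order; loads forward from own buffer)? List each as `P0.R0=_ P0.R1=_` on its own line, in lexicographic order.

outcome vector order: (P0.R0,P0.R1)
|PSO outcomes| = 4

P0.R0=0 P0.R1=0
P0.R0=0 P0.R1=1
P0.R0=1 P0.R1=0
P0.R0=1 P0.R1=1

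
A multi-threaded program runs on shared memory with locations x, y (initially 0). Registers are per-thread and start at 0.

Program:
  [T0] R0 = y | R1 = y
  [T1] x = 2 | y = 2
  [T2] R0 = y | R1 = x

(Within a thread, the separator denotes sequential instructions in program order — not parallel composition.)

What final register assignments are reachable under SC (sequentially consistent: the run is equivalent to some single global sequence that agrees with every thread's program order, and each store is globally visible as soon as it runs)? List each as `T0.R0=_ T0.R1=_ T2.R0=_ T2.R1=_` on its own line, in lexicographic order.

outcome vector order: (T0.R0,T0.R1,T2.R0,T2.R1)
|SC outcomes| = 9

T0.R0=0 T0.R1=0 T2.R0=0 T2.R1=0
T0.R0=0 T0.R1=0 T2.R0=0 T2.R1=2
T0.R0=0 T0.R1=0 T2.R0=2 T2.R1=2
T0.R0=0 T0.R1=2 T2.R0=0 T2.R1=0
T0.R0=0 T0.R1=2 T2.R0=0 T2.R1=2
T0.R0=0 T0.R1=2 T2.R0=2 T2.R1=2
T0.R0=2 T0.R1=2 T2.R0=0 T2.R1=0
T0.R0=2 T0.R1=2 T2.R0=0 T2.R1=2
T0.R0=2 T0.R1=2 T2.R0=2 T2.R1=2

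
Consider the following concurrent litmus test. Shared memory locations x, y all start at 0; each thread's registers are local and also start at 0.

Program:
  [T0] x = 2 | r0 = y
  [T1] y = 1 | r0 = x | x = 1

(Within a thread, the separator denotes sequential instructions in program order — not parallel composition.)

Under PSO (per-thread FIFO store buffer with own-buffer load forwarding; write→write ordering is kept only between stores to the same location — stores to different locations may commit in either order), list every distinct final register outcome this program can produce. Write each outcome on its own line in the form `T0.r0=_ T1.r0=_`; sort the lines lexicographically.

T0.r0=0 T1.r0=0
T0.r0=0 T1.r0=2
T0.r0=1 T1.r0=0
T0.r0=1 T1.r0=2

outcome vector order: (T0.r0,T1.r0)
|PSO outcomes| = 4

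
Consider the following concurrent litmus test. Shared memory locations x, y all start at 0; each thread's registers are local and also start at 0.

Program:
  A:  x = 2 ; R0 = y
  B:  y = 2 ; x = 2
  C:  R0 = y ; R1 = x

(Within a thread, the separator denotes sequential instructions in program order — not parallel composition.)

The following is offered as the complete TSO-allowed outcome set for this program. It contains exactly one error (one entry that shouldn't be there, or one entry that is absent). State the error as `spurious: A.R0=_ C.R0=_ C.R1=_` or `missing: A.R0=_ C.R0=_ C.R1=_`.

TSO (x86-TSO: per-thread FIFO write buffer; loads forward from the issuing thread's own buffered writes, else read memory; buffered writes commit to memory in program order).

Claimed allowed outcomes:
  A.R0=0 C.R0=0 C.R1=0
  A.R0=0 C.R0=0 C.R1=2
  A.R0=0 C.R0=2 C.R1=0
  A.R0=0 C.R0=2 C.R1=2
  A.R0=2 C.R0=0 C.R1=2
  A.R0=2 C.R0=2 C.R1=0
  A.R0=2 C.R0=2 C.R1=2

missing: A.R0=2 C.R0=0 C.R1=0

outcome vector order: (A.R0,C.R0,C.R1)
TSO: 8 outcomes — {0/0/0 0/0/2 0/2/0 0/2/2 2/0/0 2/0/2 2/2/0 2/2/2}
TSO∖claimed = {2/0/0}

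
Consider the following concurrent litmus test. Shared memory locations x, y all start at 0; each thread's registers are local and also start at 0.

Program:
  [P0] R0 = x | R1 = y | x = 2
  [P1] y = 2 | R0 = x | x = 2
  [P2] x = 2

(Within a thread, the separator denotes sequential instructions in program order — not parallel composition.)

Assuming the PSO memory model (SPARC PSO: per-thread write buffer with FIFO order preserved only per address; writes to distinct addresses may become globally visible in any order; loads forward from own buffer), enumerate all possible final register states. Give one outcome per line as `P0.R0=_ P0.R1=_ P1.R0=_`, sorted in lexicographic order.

outcome vector order: (P0.R0,P0.R1,P1.R0)
|PSO outcomes| = 8

P0.R0=0 P0.R1=0 P1.R0=0
P0.R0=0 P0.R1=0 P1.R0=2
P0.R0=0 P0.R1=2 P1.R0=0
P0.R0=0 P0.R1=2 P1.R0=2
P0.R0=2 P0.R1=0 P1.R0=0
P0.R0=2 P0.R1=0 P1.R0=2
P0.R0=2 P0.R1=2 P1.R0=0
P0.R0=2 P0.R1=2 P1.R0=2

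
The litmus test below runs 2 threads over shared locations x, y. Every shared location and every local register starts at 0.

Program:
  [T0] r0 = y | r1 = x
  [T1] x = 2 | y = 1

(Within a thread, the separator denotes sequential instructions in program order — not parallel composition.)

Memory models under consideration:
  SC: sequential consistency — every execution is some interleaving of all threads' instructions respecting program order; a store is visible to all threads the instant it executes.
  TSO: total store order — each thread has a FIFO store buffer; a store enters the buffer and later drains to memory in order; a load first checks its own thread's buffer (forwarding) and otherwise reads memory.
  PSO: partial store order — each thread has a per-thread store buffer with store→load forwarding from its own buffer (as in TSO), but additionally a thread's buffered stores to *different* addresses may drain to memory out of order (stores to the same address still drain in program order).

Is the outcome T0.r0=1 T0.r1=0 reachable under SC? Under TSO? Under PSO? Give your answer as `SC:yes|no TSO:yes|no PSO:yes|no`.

outcome vector order: (T0.r0,T0.r1)
[SC] allowed = {00; 02; 12}
[TSO] allowed = {00; 02; 12}
[PSO] allowed = {00; 02; 10; 12}
target 10 ∈ {PSO}

SC:no TSO:no PSO:yes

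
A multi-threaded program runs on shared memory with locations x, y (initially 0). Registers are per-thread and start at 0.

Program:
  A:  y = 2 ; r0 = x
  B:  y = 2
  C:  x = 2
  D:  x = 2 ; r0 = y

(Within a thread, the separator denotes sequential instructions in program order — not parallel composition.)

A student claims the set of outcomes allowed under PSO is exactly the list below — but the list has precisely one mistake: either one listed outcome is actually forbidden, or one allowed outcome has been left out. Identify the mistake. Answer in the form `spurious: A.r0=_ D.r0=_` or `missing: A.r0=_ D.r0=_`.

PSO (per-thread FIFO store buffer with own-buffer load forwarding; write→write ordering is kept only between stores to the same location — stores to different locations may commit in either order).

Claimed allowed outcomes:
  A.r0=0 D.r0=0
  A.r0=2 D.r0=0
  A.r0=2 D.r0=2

outcome vector order: (A.r0,D.r0)
[PSO] allowed = {<0 0> <0 2> <2 0> <2 2>}
PSO∖claimed = {<0 2>}

missing: A.r0=0 D.r0=2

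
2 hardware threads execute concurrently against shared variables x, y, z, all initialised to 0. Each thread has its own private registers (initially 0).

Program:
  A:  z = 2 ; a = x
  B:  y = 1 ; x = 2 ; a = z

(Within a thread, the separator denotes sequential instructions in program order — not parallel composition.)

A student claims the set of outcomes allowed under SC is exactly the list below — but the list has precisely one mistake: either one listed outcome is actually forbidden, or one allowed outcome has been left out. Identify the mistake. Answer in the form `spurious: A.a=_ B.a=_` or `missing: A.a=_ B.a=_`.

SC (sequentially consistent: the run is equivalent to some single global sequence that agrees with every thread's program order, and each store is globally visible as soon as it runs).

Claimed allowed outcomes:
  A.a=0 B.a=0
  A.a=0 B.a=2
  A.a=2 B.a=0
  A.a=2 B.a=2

spurious: A.a=0 B.a=0

outcome vector order: (A.a,B.a)
SC (3): (0,2) (2,0) (2,2)
claimed∖SC = {(0,0)}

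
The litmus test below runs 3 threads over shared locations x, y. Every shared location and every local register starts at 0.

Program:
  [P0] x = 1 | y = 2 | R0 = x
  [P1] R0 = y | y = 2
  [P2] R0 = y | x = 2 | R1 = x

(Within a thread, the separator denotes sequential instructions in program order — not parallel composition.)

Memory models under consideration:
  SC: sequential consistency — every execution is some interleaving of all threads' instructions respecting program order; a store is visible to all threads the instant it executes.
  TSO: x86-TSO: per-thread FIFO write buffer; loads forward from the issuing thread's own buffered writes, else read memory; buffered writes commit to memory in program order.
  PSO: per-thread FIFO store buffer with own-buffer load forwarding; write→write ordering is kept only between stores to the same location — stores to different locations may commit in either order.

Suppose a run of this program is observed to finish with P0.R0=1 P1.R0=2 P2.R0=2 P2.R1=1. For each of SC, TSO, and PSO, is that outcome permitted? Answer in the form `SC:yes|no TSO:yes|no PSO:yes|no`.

outcome vector order: (P0.R0,P1.R0,P2.R0,P2.R1)
SC: 11 outcomes — {<1 0 0 1>, <1 0 0 2>, <1 0 2 1>, <1 0 2 2>, <1 2 0 1>, <1 2 0 2>, <1 2 2 2>, <2 0 0 2>, <2 0 2 2>, <2 2 0 2>, <2 2 2 2>}
TSO: 11 outcomes — {<1 0 0 1>, <1 0 0 2>, <1 0 2 1>, <1 0 2 2>, <1 2 0 1>, <1 2 0 2>, <1 2 2 2>, <2 0 0 2>, <2 0 2 2>, <2 2 0 2>, <2 2 2 2>}
PSO: 12 outcomes — {<1 0 0 1>, <1 0 0 2>, <1 0 2 1>, <1 0 2 2>, <1 2 0 1>, <1 2 0 2>, <1 2 2 1>, <1 2 2 2>, <2 0 0 2>, <2 0 2 2>, <2 2 0 2>, <2 2 2 2>}
target <1 2 2 1> ∈ {PSO}

SC:no TSO:no PSO:yes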